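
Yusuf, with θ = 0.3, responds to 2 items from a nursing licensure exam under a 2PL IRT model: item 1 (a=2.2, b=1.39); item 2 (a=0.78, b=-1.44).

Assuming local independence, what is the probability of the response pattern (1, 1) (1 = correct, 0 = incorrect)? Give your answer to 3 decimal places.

0.066

P(θ) = 1 / (1 + exp(−a(θ − b)))
P_1 = 1/(1+e^{2.3980}) = 0.0833
P_2 = 1/(1+e^{-1.3572}) = 0.7953
L = P_1 × P_2 = 0.0833 × 0.7953 = 0.06627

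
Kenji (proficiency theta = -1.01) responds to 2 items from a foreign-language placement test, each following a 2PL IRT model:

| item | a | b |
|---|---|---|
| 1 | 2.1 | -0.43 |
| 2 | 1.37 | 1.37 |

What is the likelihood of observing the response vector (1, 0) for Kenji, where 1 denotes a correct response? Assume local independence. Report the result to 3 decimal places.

0.220

P(theta) = 1 / (1 + exp(−a(theta − b)))
P_1 = 1/(1+e^{1.2180}) = 0.2283
P_2 = 1/(1+e^{3.2606}) = 0.0369
L = P_1 × (1−P_2) = 0.2283 × 0.9631 = 0.21985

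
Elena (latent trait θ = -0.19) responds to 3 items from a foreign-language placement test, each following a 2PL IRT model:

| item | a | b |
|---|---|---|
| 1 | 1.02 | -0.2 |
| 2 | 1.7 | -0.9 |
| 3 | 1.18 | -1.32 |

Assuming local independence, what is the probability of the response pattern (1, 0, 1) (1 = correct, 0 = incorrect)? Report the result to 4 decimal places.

0.0916

P(θ) = 1 / (1 + exp(−a(θ − b)))
P_1 = 1/(1+e^{-0.0102}) = 0.5025
P_2 = 1/(1+e^{-1.2070}) = 0.7698
P_3 = 1/(1+e^{-1.3334}) = 0.7914
L = P_1 × (1−P_2) × P_3 = 0.5025 × 0.2302 × 0.7914 = 0.09157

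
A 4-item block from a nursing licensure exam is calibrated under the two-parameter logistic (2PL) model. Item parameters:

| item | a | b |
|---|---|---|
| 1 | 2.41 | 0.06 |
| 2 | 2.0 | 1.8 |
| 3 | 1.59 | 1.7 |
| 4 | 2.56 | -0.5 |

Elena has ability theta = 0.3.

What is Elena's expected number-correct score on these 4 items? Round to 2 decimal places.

P(theta) = 1 / (1 + exp(−a(theta − b)))
P_1 = 1/(1+e^{-0.5784}) = 0.6407
P_2 = 1/(1+e^{3.0000}) = 0.0474
P_3 = 1/(1+e^{2.2260}) = 0.0974
P_4 = 1/(1+e^{-2.0480}) = 0.8857
E[score] = 0.6407 + 0.0474 + 0.0974 + 0.8857 = 1.6713

1.67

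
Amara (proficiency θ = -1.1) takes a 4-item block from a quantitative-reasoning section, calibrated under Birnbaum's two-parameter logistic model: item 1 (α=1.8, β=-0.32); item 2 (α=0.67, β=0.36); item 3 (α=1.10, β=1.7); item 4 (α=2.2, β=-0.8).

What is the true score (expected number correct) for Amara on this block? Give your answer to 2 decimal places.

0.86

P(θ) = 1 / (1 + exp(−α(θ − β)))
P_1 = 1/(1+e^{1.4040}) = 0.1972
P_2 = 1/(1+e^{0.9782}) = 0.2732
P_3 = 1/(1+e^{3.0800}) = 0.0439
P_4 = 1/(1+e^{0.6600}) = 0.3407
E[score] = 0.1972 + 0.2732 + 0.0439 + 0.3407 = 0.8551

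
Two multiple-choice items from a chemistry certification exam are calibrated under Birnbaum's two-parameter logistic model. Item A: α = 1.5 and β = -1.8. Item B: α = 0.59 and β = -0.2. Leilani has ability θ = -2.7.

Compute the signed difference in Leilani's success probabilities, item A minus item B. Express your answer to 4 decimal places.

P(θ) = 1 / (1 + exp(−α(θ − β)))
P_A = 0.2059
P_B = 0.1862
P_A − P_B = 0.0197

0.0197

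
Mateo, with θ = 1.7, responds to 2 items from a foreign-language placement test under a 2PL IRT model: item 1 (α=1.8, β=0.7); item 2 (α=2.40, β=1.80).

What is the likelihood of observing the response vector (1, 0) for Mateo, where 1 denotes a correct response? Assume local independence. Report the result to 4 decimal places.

P(θ) = 1 / (1 + exp(−α(θ − β)))
P_1 = 1/(1+e^{-1.8000}) = 0.8581
P_2 = 1/(1+e^{0.2400}) = 0.4403
L = P_1 × (1−P_2) = 0.8581 × 0.5597 = 0.48032

0.4803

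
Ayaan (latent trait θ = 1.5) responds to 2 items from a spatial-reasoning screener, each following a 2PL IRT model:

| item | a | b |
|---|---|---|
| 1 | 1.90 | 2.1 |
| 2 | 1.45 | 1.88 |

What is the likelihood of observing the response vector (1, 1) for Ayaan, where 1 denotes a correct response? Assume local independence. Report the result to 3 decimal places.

P(θ) = 1 / (1 + exp(−a(θ − b)))
P_1 = 1/(1+e^{1.1400}) = 0.2423
P_2 = 1/(1+e^{0.5510}) = 0.3656
L = P_1 × P_2 = 0.2423 × 0.3656 = 0.08860

0.089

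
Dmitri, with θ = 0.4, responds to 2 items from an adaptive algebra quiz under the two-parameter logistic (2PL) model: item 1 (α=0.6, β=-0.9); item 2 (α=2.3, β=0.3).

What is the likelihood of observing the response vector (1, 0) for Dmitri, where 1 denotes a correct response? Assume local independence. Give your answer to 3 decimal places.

P(θ) = 1 / (1 + exp(−α(θ − β)))
P_1 = 1/(1+e^{-0.7800}) = 0.6857
P_2 = 1/(1+e^{-0.2300}) = 0.5572
L = P_1 × (1−P_2) = 0.6857 × 0.4428 = 0.30359

0.304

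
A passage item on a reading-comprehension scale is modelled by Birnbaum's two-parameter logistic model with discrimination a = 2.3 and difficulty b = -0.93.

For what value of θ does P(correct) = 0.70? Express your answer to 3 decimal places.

-0.562

P(θ) = 1 / (1 + exp(−a(θ − b)))
logit = ln(0.7000/0.3000) = 0.8473
θ = b + logit/(a) = -0.93 + 0.8473/2.3000 = -0.5616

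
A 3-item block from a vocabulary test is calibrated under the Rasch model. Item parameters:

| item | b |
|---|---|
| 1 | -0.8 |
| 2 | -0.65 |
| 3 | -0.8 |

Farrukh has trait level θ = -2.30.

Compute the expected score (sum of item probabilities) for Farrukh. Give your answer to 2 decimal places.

0.53

P(θ) = 1 / (1 + exp(−(θ − b)))
P_1 = 1/(1+e^{1.5000}) = 0.1824
P_2 = 1/(1+e^{1.6500}) = 0.1611
P_3 = 1/(1+e^{1.5000}) = 0.1824
E[score] = 0.1824 + 0.1611 + 0.1824 = 0.5260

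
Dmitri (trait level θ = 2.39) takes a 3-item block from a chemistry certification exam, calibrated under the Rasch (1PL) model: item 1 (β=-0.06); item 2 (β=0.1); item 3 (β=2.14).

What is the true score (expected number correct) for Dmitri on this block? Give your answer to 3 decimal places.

P(θ) = 1 / (1 + exp(−(θ − β)))
P_1 = 1/(1+e^{-2.4500}) = 0.9206
P_2 = 1/(1+e^{-2.2900}) = 0.9080
P_3 = 1/(1+e^{-0.2500}) = 0.5622
E[score] = 0.9206 + 0.9080 + 0.5622 = 2.3908

2.391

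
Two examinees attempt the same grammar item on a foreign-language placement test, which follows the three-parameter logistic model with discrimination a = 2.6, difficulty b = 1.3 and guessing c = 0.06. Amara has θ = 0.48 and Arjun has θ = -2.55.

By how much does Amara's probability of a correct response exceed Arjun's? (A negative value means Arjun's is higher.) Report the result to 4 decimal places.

P(θ) = c + (1 − c) · 1 / (1 + exp(−a(θ − b)))
P(Amara) = 0.1597  [exponent -2.1320]
P(Arjun) = 0.0600  [exponent -10.0100]
Difference = 0.1597 − 0.0600 = 0.0996

0.0996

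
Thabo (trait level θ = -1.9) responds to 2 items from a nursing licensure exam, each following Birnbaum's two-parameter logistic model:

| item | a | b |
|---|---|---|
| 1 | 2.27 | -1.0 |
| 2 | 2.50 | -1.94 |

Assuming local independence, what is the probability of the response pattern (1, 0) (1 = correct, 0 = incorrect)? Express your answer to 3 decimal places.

0.055

P(θ) = 1 / (1 + exp(−a(θ − b)))
P_1 = 1/(1+e^{2.0430}) = 0.1148
P_2 = 1/(1+e^{-0.1000}) = 0.5250
L = P_1 × (1−P_2) = 0.1148 × 0.4750 = 0.05451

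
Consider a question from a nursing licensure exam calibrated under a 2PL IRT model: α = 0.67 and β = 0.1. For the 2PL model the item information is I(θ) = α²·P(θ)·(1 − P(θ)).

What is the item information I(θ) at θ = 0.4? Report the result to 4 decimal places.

0.1111

P = 1/(1+e^{-0.2010}) = 0.5501
P(1−P) = 0.5501 × 0.4499 = 0.2475
I = α² × P(1−P) = 0.67² × 0.2475 = 0.11110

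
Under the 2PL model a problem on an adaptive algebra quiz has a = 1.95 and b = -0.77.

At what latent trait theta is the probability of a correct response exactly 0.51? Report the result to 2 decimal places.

P(theta) = 1 / (1 + exp(−a(theta − b)))
logit = ln(0.5100/0.4900) = 0.0400
theta = b + logit/(a) = -0.77 + 0.0400/1.9500 = -0.7495

-0.75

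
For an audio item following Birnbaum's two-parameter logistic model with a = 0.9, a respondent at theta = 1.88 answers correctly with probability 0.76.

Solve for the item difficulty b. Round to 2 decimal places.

0.60

P(theta) = 1 / (1 + exp(−a(theta − b)))
logit(0.76) = ln(0.76/0.24) = 1.1527
b = theta − logit/(a) = 1.88 − 1.1527/0.9000 = 0.5992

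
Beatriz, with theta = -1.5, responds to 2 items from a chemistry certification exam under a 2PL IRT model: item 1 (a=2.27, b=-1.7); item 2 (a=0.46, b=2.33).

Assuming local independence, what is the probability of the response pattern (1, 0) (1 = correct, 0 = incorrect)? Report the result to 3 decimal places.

0.522

P(theta) = 1 / (1 + exp(−a(theta − b)))
P_1 = 1/(1+e^{-0.4540}) = 0.6116
P_2 = 1/(1+e^{1.7618}) = 0.1466
L = P_1 × (1−P_2) = 0.6116 × 0.8534 = 0.52195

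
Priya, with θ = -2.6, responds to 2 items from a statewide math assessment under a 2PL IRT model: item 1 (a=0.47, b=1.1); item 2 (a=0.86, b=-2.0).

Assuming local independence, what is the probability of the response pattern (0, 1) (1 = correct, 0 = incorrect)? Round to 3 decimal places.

P(θ) = 1 / (1 + exp(−a(θ − b)))
P_1 = 1/(1+e^{1.7390}) = 0.1494
P_2 = 1/(1+e^{0.5160}) = 0.3738
L = (1−P_1) × P_2 = 0.8506 × 0.3738 = 0.31793

0.318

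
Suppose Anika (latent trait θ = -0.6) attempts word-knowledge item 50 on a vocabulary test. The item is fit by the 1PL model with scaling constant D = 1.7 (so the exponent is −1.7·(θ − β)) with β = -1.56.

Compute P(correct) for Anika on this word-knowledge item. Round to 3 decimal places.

P(θ) = 1 / (1 + exp(−D·(θ − β)))
Exponent: 1.7 × (-0.6 − (-1.56)) = 1.6320
1/(1 + e^{-1.6320}) = 0.8364
P = 0.8364

0.836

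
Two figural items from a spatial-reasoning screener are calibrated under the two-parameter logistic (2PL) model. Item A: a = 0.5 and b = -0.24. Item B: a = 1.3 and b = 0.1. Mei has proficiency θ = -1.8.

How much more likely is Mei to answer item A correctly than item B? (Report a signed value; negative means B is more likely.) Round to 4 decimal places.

P(θ) = 1 / (1 + exp(−a(θ − b)))
P_A = 0.3143
P_B = 0.0780
P_A − P_B = 0.2363

0.2363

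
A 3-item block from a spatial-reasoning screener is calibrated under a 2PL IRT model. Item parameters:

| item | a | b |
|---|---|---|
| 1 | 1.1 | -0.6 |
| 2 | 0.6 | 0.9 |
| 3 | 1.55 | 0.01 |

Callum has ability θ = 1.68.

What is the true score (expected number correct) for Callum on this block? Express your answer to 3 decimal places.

2.470

P(θ) = 1 / (1 + exp(−a(θ − b)))
P_1 = 1/(1+e^{-2.5080}) = 0.9247
P_2 = 1/(1+e^{-0.4680}) = 0.6149
P_3 = 1/(1+e^{-2.5885}) = 0.9301
E[score] = 0.9247 + 0.6149 + 0.9301 = 2.4697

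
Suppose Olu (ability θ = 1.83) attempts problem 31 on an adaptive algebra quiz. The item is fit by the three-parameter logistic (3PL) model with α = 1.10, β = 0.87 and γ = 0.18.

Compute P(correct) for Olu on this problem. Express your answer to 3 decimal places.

0.788

P(θ) = γ + (1 − γ) · 1 / (1 + exp(−α(θ − β)))
Exponent: 1.10 × (1.83 − 0.87) = 1.0560
1/(1 + e^{-1.0560}) = 0.7419
P = 0.18 + 0.82 × 0.7419 = 0.7884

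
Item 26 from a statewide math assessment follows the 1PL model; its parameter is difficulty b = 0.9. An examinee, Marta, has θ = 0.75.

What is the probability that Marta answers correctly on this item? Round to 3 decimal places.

0.463

P(θ) = 1 / (1 + exp(−(θ − b)))
Exponent: (0.75 − 0.9) = -0.1500
1/(1 + e^{0.1500}) = 0.4626
P = 0.4626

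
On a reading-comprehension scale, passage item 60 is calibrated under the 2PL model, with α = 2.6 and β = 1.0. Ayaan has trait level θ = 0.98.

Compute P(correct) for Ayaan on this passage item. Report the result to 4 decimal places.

P(θ) = 1 / (1 + exp(−α(θ − β)))
Exponent: 2.6 × (0.98 − 1.0) = -0.0520
1/(1 + e^{0.0520}) = 0.4870

0.4870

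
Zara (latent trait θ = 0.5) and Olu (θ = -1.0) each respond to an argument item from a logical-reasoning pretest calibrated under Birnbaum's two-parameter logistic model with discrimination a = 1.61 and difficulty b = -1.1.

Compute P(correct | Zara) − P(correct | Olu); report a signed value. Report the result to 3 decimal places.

P(θ) = 1 / (1 + exp(−a(θ − b)))
P(Zara) = 0.9293  [exponent 2.5760]
P(Olu) = 0.5402  [exponent 0.1610]
Difference = 0.9293 − 0.5402 = 0.3891

0.389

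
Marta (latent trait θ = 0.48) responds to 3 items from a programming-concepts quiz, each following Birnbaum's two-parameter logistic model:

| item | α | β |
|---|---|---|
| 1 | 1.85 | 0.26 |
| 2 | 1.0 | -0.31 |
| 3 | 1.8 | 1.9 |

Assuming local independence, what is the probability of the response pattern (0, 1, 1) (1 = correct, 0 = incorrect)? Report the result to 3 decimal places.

P(θ) = 1 / (1 + exp(−α(θ − β)))
P_1 = 1/(1+e^{-0.4070}) = 0.6004
P_2 = 1/(1+e^{-0.7900}) = 0.6878
P_3 = 1/(1+e^{2.5560}) = 0.0720
L = (1−P_1) × P_2 × P_3 = 0.3996 × 0.6878 × 0.0720 = 0.01980

0.020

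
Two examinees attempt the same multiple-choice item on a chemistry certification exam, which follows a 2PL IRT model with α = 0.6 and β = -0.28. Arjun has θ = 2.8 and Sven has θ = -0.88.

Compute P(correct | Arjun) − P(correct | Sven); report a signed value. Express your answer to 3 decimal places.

P(θ) = 1 / (1 + exp(−α(θ − β)))
P(Arjun) = 0.8639  [exponent 1.8480]
P(Sven) = 0.4110  [exponent -0.3600]
Difference = 0.8639 − 0.4110 = 0.4529

0.453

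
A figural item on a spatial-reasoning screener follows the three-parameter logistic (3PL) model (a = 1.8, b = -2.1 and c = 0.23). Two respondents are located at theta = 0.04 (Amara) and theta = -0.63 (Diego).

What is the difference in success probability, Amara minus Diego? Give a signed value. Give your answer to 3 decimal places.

0.035

P(theta) = c + (1 − c) · 1 / (1 + exp(−a(theta − b)))
P(Amara) = 0.9840  [exponent 3.8520]
P(Diego) = 0.9490  [exponent 2.6460]
Difference = 0.9840 − 0.9490 = 0.0350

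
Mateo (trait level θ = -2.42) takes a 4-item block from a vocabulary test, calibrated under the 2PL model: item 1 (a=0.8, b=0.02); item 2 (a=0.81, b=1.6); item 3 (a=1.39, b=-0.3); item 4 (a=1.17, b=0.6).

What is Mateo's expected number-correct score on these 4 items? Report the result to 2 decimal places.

P(θ) = 1 / (1 + exp(−a(θ − b)))
P_1 = 1/(1+e^{1.9520}) = 0.1243
P_2 = 1/(1+e^{3.2562}) = 0.0371
P_3 = 1/(1+e^{2.9468}) = 0.0499
P_4 = 1/(1+e^{3.5334}) = 0.0284
E[score] = 0.1243 + 0.0371 + 0.0499 + 0.0284 = 0.2397

0.24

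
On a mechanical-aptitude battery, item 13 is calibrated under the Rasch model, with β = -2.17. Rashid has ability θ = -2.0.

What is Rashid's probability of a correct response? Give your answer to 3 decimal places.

0.542

P(θ) = 1 / (1 + exp(−(θ − β)))
Exponent: (-2.0 − (-2.17)) = 0.1700
1/(1 + e^{-0.1700}) = 0.5424
P = 0.5424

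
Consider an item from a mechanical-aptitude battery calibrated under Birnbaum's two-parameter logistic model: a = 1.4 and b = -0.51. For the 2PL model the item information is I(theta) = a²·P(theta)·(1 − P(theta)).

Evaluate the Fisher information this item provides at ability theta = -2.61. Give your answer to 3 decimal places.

0.093

P = 1/(1+e^{2.9400}) = 0.0502
P(1−P) = 0.0502 × 0.9498 = 0.0477
I = a² × P(1−P) = 1.4² × 0.0477 = 0.09347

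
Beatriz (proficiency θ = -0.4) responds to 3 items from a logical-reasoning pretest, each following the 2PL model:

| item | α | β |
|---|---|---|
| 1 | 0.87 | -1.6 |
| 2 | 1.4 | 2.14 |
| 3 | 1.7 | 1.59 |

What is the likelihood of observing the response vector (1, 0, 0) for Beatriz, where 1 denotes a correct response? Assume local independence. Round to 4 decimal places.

P(θ) = 1 / (1 + exp(−α(θ − β)))
P_1 = 1/(1+e^{-1.0440}) = 0.7396
P_2 = 1/(1+e^{3.5560}) = 0.0278
P_3 = 1/(1+e^{3.3830}) = 0.0328
L = P_1 × (1−P_2) × (1−P_3) = 0.7396 × 0.9722 × 0.9672 = 0.69548

0.6955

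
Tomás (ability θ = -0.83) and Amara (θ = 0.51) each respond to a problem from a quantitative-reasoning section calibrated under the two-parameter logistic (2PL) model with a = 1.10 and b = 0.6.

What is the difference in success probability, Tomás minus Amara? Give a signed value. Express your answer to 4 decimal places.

P(θ) = 1 / (1 + exp(−a(θ − b)))
P(Tomás) = 0.1718  [exponent -1.5730]
P(Amara) = 0.4753  [exponent -0.0990]
Difference = 0.1718 − 0.4753 = -0.3035

-0.3035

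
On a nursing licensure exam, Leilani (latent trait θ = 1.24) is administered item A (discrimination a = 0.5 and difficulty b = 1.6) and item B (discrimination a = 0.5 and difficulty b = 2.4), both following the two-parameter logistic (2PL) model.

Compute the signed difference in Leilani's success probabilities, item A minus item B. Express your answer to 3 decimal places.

P(θ) = 1 / (1 + exp(−a(θ − b)))
P_A = 0.4551
P_B = 0.3589
P_A − P_B = 0.0962

0.096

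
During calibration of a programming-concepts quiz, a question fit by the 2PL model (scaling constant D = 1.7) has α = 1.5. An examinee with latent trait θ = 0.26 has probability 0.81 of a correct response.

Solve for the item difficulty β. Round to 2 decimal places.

-0.31

P(θ) = 1 / (1 + exp(−D·α(θ − β)))
logit(0.81) = ln(0.81/0.19) = 1.4500
β = θ − logit/(1.7·α) = 0.26 − 1.4500/2.5500 = -0.3086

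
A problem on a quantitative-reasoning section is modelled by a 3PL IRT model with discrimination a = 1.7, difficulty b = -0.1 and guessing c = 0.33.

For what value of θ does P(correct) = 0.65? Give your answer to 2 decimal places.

-0.15

P(θ) = c + (1 − c) · 1 / (1 + exp(−a(θ − b)))
Remove guessing floor: (0.65 − 0.33)/(1 − 0.33) = 0.4776
logit = ln(0.4776/0.5224) = -0.0896
θ = b + logit/(a) = -0.1 + (-0.0896)/1.7000 = -0.1527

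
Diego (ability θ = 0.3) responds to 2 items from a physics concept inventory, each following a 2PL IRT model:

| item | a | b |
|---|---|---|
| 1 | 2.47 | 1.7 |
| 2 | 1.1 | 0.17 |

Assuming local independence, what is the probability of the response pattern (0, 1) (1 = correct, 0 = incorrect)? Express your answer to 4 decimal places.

P(θ) = 1 / (1 + exp(−a(θ − b)))
P_1 = 1/(1+e^{3.4580}) = 0.0305
P_2 = 1/(1+e^{-0.1430}) = 0.5357
L = (1−P_1) × P_2 = 0.9695 × 0.5357 = 0.51933

0.5193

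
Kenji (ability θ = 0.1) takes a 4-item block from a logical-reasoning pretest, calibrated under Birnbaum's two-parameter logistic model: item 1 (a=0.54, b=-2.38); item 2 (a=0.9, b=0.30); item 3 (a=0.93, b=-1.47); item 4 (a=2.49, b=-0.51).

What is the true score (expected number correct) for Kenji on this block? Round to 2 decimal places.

2.88

P(θ) = 1 / (1 + exp(−a(θ − b)))
P_1 = 1/(1+e^{-1.3392}) = 0.7924
P_2 = 1/(1+e^{0.1800}) = 0.4551
P_3 = 1/(1+e^{-1.4601}) = 0.8115
P_4 = 1/(1+e^{-1.5189}) = 0.8204
E[score] = 0.7924 + 0.4551 + 0.8115 + 0.8204 = 2.8794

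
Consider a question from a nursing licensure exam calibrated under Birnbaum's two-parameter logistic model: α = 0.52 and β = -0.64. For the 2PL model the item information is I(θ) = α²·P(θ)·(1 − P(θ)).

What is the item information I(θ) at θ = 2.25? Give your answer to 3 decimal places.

P = 1/(1+e^{-1.5028}) = 0.8180
P(1−P) = 0.8180 × 0.1820 = 0.1489
I = α² × P(1−P) = 0.52² × 0.1489 = 0.04026

0.040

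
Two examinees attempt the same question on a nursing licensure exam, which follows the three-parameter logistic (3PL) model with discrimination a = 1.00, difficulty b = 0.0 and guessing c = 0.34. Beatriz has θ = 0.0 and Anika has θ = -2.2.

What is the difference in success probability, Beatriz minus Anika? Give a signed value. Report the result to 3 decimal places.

P(θ) = c + (1 − c) · 1 / (1 + exp(−a(θ − b)))
P(Beatriz) = 0.6700  [exponent 0.0000]
P(Anika) = 0.4058  [exponent -2.2000]
Difference = 0.6700 − 0.4058 = 0.2642

0.264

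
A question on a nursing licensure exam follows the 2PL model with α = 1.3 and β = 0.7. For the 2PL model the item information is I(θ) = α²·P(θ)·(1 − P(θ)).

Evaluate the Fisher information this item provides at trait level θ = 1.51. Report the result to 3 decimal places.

0.324

P = 1/(1+e^{-1.0530}) = 0.7414
P(1−P) = 0.7414 × 0.2586 = 0.1917
I = α² × P(1−P) = 1.3² × 0.1917 = 0.32406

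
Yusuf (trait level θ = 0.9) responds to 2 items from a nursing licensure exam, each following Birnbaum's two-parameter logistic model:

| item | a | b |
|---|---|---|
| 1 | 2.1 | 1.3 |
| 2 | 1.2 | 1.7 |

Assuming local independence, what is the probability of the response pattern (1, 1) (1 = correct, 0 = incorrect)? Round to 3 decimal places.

0.083

P(θ) = 1 / (1 + exp(−a(θ − b)))
P_1 = 1/(1+e^{0.8400}) = 0.3015
P_2 = 1/(1+e^{0.9600}) = 0.2769
L = P_1 × P_2 = 0.3015 × 0.2769 = 0.08349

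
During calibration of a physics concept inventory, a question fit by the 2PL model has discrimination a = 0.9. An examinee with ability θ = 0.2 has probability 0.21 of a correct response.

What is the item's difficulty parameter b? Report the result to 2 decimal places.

P(θ) = 1 / (1 + exp(−a(θ − b)))
logit(0.21) = ln(0.21/0.79) = -1.3249
b = θ − logit/(a) = 0.2 − (-1.3249)/0.9000 = 1.6721

1.67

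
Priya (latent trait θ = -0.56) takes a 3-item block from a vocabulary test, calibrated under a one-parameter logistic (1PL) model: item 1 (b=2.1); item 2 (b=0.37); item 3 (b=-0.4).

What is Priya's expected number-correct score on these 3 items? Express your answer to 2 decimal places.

0.81

P(θ) = 1 / (1 + exp(−(θ − b)))
P_1 = 1/(1+e^{2.6600}) = 0.0654
P_2 = 1/(1+e^{0.9300}) = 0.2829
P_3 = 1/(1+e^{0.1600}) = 0.4601
E[score] = 0.0654 + 0.2829 + 0.4601 = 0.8084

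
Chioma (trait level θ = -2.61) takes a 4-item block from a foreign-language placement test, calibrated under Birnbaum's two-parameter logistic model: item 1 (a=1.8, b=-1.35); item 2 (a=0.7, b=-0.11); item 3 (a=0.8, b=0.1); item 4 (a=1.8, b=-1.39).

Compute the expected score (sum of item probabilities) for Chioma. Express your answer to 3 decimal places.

0.445

P(θ) = 1 / (1 + exp(−a(θ − b)))
P_1 = 1/(1+e^{2.2680}) = 0.0938
P_2 = 1/(1+e^{1.7500}) = 0.1480
P_3 = 1/(1+e^{2.1680}) = 0.1027
P_4 = 1/(1+e^{2.1960}) = 0.1001
E[score] = 0.0938 + 0.1480 + 0.1027 + 0.1001 = 0.4446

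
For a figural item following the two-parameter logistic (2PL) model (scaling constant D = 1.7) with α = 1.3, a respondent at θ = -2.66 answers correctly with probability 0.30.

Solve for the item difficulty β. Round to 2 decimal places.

P(θ) = 1 / (1 + exp(−D·α(θ − β)))
logit(0.30) = ln(0.30/0.70) = -0.8473
β = θ − logit/(1.7·α) = -2.66 − (-0.8473)/2.2100 = -2.2766

-2.28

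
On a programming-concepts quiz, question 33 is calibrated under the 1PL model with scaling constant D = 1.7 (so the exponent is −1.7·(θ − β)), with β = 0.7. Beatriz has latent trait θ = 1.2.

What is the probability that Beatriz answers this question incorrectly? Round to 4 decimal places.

0.2994

P(θ) = 1 / (1 + exp(−D·(θ − β)))
Exponent: 1.7 × (1.2 − 0.7) = 0.8500
1/(1 + e^{-0.8500}) = 0.7006
P = 0.7006
P(incorrect) = 1 − 0.7006 = 0.2994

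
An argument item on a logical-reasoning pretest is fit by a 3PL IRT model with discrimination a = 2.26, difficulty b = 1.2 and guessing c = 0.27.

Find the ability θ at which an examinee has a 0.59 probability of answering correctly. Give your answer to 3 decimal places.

1.090

P(θ) = c + (1 − c) · 1 / (1 + exp(−a(θ − b)))
Remove guessing floor: (0.59 − 0.27)/(1 − 0.27) = 0.4384
logit = ln(0.4384/0.5616) = -0.2478
θ = b + logit/(a) = 1.2 + (-0.2478)/2.2600 = 1.0903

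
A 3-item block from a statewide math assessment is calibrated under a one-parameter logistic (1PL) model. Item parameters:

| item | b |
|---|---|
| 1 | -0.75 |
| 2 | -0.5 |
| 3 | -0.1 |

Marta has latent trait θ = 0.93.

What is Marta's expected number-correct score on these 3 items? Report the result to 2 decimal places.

2.39

P(θ) = 1 / (1 + exp(−(θ − b)))
P_1 = 1/(1+e^{-1.6800}) = 0.8429
P_2 = 1/(1+e^{-1.4300}) = 0.8069
P_3 = 1/(1+e^{-1.0300}) = 0.7369
E[score] = 0.8429 + 0.8069 + 0.7369 = 2.3867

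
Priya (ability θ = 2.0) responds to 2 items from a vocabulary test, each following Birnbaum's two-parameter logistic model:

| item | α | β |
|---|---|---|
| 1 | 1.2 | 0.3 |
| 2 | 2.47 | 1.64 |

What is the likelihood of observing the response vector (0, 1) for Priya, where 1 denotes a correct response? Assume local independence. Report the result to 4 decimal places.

P(θ) = 1 / (1 + exp(−α(θ − β)))
P_1 = 1/(1+e^{-2.0400}) = 0.8849
P_2 = 1/(1+e^{-0.8892}) = 0.7087
L = (1−P_1) × P_2 = 0.1151 × 0.7087 = 0.08155

0.0816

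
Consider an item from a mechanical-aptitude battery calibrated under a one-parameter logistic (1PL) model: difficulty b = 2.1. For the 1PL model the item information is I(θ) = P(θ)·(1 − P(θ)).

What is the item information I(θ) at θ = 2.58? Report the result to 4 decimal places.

0.2361

P = 1/(1+e^{-0.4800}) = 0.6177
P(1−P) = 0.6177 × 0.3823 = 0.2361
I = P(1−P) = 0.23614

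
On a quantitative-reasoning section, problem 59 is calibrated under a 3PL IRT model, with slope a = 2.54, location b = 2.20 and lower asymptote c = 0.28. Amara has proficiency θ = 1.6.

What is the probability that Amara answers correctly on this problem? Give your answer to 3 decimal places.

P(θ) = c + (1 − c) · 1 / (1 + exp(−a(θ − b)))
Exponent: 2.54 × (1.6 − 2.20) = -1.5240
1/(1 + e^{1.5240}) = 0.1789
P = 0.28 + 0.72 × 0.1789 = 0.4088

0.409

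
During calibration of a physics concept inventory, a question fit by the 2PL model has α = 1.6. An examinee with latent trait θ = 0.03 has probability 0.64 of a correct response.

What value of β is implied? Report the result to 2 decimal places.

-0.33

P(θ) = 1 / (1 + exp(−α(θ − β)))
logit(0.64) = ln(0.64/0.36) = 0.5754
β = θ − logit/(α) = 0.03 − 0.5754/1.6000 = -0.3296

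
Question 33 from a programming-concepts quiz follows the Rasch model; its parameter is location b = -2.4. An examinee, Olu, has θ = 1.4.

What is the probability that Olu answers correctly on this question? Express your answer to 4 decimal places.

P(θ) = 1 / (1 + exp(−(θ − b)))
Exponent: (1.4 − (-2.4)) = 3.8000
1/(1 + e^{-3.8000}) = 0.9781
P = 0.9781

0.9781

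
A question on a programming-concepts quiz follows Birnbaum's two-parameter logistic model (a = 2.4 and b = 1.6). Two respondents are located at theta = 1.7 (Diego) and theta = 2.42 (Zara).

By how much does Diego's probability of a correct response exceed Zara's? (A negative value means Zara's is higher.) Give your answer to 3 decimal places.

P(theta) = 1 / (1 + exp(−a(theta − b)))
P(Diego) = 0.5597  [exponent 0.2400]
P(Zara) = 0.8774  [exponent 1.9680]
Difference = 0.5597 − 0.8774 = -0.3177

-0.318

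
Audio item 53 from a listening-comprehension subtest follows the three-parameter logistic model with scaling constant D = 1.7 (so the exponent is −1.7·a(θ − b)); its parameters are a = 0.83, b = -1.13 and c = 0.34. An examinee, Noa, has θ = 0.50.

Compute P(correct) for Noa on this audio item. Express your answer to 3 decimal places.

0.940

P(θ) = c + (1 − c) · 1 / (1 + exp(−D·a(θ − b)))
Exponent: 1.7 × 0.83 × (0.50 − (-1.13)) = 2.2999
1/(1 + e^{-2.2999}) = 0.9089
P = 0.34 + 0.66 × 0.9089 = 0.9399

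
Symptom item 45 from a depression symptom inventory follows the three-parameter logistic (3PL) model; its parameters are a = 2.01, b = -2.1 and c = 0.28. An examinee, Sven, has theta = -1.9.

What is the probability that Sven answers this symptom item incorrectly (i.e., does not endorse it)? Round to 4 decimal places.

0.2886

P(theta) = c + (1 − c) · 1 / (1 + exp(−a(theta − b)))
Exponent: 2.01 × (-1.9 − (-2.1)) = 0.4020
1/(1 + e^{-0.4020}) = 0.5992
P = 0.28 + 0.72 × 0.5992 = 0.7114
P(incorrect) = 1 − 0.7114 = 0.2886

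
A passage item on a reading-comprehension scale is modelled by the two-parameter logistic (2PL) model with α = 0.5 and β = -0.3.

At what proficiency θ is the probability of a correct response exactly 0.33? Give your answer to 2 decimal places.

-1.72

P(θ) = 1 / (1 + exp(−α(θ − β)))
logit = ln(0.3300/0.6700) = -0.7082
θ = β + logit/(α) = -0.3 + (-0.7082)/0.5000 = -1.7164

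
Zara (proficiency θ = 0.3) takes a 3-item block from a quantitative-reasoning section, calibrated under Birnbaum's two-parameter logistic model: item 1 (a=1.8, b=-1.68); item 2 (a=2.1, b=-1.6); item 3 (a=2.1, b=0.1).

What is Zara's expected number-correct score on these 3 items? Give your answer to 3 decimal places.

2.558

P(θ) = 1 / (1 + exp(−a(θ − b)))
P_1 = 1/(1+e^{-3.5640}) = 0.9725
P_2 = 1/(1+e^{-3.9900}) = 0.9818
P_3 = 1/(1+e^{-0.4200}) = 0.6035
E[score] = 0.9725 + 0.9818 + 0.6035 = 2.5578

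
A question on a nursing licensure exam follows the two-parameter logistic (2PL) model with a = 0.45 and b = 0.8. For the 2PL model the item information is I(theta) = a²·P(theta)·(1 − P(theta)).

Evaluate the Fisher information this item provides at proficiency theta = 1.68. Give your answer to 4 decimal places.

0.0487

P = 1/(1+e^{-0.3960}) = 0.5977
P(1−P) = 0.5977 × 0.4023 = 0.2404
I = a² × P(1−P) = 0.45² × 0.2404 = 0.04869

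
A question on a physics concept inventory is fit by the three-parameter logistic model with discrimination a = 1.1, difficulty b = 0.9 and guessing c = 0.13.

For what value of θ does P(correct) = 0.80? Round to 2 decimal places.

P(θ) = c + (1 − c) · 1 / (1 + exp(−a(θ − b)))
Remove guessing floor: (0.80 − 0.13)/(1 − 0.13) = 0.7701
logit = ln(0.7701/0.2299) = 1.2090
θ = b + logit/(a) = 0.9 + 1.2090/1.1000 = 1.9991

2.00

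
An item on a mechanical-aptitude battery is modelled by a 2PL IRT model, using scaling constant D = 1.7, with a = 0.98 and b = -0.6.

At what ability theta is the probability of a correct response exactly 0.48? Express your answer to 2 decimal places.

-0.65

P(theta) = 1 / (1 + exp(−D·a(theta − b)))
logit = ln(0.4800/0.5200) = -0.0800
theta = b + logit/(1.7·a) = -0.6 + (-0.0800)/1.6660 = -0.6480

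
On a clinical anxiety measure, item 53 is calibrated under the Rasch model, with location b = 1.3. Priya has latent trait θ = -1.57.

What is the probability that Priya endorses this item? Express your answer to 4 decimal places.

0.0537

P(θ) = 1 / (1 + exp(−(θ − b)))
Exponent: (-1.57 − 1.3) = -2.8700
1/(1 + e^{2.8700}) = 0.0537
P = 0.0537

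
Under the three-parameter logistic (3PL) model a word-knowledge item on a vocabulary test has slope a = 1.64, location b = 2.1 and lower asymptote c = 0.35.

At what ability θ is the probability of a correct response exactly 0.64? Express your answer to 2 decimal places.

P(θ) = c + (1 − c) · 1 / (1 + exp(−a(θ − b)))
Remove guessing floor: (0.64 − 0.35)/(1 − 0.35) = 0.4462
logit = ln(0.4462/0.5538) = -0.2162
θ = b + logit/(a) = 2.1 + (-0.2162)/1.6400 = 1.9682

1.97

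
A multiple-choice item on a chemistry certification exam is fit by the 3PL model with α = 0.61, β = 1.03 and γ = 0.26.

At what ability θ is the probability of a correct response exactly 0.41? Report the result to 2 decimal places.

-1.22

P(θ) = γ + (1 − γ) · 1 / (1 + exp(−α(θ − β)))
Remove guessing floor: (0.41 − 0.26)/(1 − 0.26) = 0.2027
logit = ln(0.2027/0.7973) = -1.3695
θ = β + logit/(α) = 1.03 + (-1.3695)/0.6100 = -1.2151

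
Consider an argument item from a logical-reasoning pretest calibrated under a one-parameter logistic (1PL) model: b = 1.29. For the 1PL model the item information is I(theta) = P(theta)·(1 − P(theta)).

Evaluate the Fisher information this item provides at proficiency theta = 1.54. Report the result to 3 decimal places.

0.246

P = 1/(1+e^{-0.2500}) = 0.5622
P(1−P) = 0.5622 × 0.4378 = 0.2461
I = P(1−P) = 0.24613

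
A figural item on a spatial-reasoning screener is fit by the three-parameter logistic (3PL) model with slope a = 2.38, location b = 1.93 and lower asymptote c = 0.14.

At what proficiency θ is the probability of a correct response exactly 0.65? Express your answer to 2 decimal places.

P(θ) = c + (1 − c) · 1 / (1 + exp(−a(θ − b)))
Remove guessing floor: (0.65 − 0.14)/(1 − 0.14) = 0.5930
logit = ln(0.5930/0.4070) = 0.3765
θ = b + logit/(a) = 1.93 + 0.3765/2.3800 = 2.0882

2.09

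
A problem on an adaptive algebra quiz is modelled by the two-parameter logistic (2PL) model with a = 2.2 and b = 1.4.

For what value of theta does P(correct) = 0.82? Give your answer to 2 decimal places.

2.09

P(theta) = 1 / (1 + exp(−a(theta − b)))
logit = ln(0.8200/0.1800) = 1.5163
theta = b + logit/(a) = 1.4 + 1.5163/2.2000 = 2.0892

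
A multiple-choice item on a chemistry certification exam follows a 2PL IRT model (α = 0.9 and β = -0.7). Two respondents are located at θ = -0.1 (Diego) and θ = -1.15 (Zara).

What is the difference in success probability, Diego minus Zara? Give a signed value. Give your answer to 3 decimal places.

0.232

P(θ) = 1 / (1 + exp(−α(θ − β)))
P(Diego) = 0.6318  [exponent 0.5400]
P(Zara) = 0.4001  [exponent -0.4050]
Difference = 0.6318 − 0.4001 = 0.2317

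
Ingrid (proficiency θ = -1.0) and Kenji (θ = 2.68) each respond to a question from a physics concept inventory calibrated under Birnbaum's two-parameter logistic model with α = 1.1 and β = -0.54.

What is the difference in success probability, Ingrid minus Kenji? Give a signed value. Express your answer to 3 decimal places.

P(θ) = 1 / (1 + exp(−α(θ − β)))
P(Ingrid) = 0.3761  [exponent -0.5060]
P(Kenji) = 0.9719  [exponent 3.5420]
Difference = 0.3761 − 0.9719 = -0.5957

-0.596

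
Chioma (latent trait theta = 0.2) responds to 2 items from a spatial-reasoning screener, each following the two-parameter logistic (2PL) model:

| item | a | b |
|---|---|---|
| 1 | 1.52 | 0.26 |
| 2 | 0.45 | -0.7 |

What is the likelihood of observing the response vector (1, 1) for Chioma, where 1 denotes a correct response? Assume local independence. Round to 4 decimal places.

0.2863

P(theta) = 1 / (1 + exp(−a(theta − b)))
P_1 = 1/(1+e^{0.0912}) = 0.4772
P_2 = 1/(1+e^{-0.4050}) = 0.5999
L = P_1 × P_2 = 0.4772 × 0.5999 = 0.28628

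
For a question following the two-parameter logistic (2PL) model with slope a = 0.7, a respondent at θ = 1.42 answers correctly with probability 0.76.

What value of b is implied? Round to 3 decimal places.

P(θ) = 1 / (1 + exp(−a(θ − b)))
logit(0.76) = ln(0.76/0.24) = 1.1527
b = θ − logit/(a) = 1.42 − 1.1527/0.7000 = -0.2267

-0.227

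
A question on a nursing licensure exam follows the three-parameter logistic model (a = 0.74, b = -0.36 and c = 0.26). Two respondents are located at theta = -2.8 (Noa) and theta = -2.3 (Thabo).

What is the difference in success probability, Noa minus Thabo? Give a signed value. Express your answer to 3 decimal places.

P(theta) = c + (1 − c) · 1 / (1 + exp(−a(theta − b)))
P(Noa) = 0.3645  [exponent -1.8056]
P(Thabo) = 0.4022  [exponent -1.4356]
Difference = 0.3645 − 0.4022 = -0.0378

-0.038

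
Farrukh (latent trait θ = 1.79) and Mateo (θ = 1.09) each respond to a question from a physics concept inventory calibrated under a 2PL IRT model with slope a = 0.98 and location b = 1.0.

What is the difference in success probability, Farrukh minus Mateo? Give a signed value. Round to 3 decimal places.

0.162

P(θ) = 1 / (1 + exp(−a(θ − b)))
P(Farrukh) = 0.6844  [exponent 0.7742]
P(Mateo) = 0.5220  [exponent 0.0882]
Difference = 0.6844 − 0.5220 = 0.1624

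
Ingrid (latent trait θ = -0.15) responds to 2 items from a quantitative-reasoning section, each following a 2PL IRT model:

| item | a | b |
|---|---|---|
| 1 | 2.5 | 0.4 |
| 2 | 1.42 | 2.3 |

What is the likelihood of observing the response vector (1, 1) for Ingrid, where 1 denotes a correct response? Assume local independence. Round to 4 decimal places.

0.0060

P(θ) = 1 / (1 + exp(−a(θ − b)))
P_1 = 1/(1+e^{1.3750}) = 0.2018
P_2 = 1/(1+e^{3.4790}) = 0.0299
L = P_1 × P_2 = 0.2018 × 0.0299 = 0.00604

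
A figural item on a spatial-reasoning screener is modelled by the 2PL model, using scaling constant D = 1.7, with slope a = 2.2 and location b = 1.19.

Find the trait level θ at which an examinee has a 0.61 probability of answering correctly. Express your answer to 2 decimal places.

P(θ) = 1 / (1 + exp(−D·a(θ − b)))
logit = ln(0.6100/0.3900) = 0.4473
θ = b + logit/(1.7·a) = 1.19 + 0.4473/3.7400 = 1.3096

1.31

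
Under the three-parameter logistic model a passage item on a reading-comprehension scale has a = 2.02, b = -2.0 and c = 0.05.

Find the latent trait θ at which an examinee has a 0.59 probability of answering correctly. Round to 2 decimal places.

P(θ) = c + (1 − c) · 1 / (1 + exp(−a(θ − b)))
Remove guessing floor: (0.59 − 0.05)/(1 − 0.05) = 0.5684
logit = ln(0.5684/0.4316) = 0.2754
θ = b + logit/(a) = -2.0 + 0.2754/2.0200 = -1.8637

-1.86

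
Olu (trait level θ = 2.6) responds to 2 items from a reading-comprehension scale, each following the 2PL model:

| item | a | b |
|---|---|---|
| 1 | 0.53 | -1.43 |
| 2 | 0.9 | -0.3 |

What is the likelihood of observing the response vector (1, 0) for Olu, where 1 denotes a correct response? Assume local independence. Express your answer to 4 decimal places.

P(θ) = 1 / (1 + exp(−a(θ − b)))
P_1 = 1/(1+e^{-2.1359}) = 0.8943
P_2 = 1/(1+e^{-2.6100}) = 0.9315
L = P_1 × (1−P_2) = 0.8943 × 0.0685 = 0.06126

0.0613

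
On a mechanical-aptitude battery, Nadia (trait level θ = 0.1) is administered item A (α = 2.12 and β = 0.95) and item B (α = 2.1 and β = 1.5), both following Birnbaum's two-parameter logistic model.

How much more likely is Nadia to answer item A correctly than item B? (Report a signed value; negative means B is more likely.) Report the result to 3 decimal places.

0.091

P(θ) = 1 / (1 + exp(−α(θ − β)))
P_A = 0.1416
P_B = 0.0502
P_A − P_B = 0.0914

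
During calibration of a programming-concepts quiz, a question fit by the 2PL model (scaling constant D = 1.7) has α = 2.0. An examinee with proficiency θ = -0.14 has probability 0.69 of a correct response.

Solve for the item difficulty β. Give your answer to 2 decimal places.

-0.38

P(θ) = 1 / (1 + exp(−D·α(θ − β)))
logit(0.69) = ln(0.69/0.31) = 0.8001
β = θ − logit/(1.7·α) = -0.14 − 0.8001/3.4000 = -0.3753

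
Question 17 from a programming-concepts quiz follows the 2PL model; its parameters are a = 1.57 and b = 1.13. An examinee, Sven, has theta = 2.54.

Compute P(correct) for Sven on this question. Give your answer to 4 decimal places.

0.9015

P(theta) = 1 / (1 + exp(−a(theta − b)))
Exponent: 1.57 × (2.54 − 1.13) = 2.2137
1/(1 + e^{-2.2137}) = 0.9015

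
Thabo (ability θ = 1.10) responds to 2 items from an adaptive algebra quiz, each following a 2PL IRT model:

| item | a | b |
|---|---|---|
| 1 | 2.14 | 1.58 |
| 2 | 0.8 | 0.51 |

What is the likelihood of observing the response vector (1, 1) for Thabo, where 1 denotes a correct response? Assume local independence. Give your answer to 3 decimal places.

0.162

P(θ) = 1 / (1 + exp(−a(θ − b)))
P_1 = 1/(1+e^{1.0272}) = 0.2636
P_2 = 1/(1+e^{-0.4720}) = 0.6159
L = P_1 × P_2 = 0.2636 × 0.6159 = 0.16236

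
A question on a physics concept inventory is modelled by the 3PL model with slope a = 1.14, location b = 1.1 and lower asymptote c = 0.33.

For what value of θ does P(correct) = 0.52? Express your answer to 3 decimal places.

P(θ) = c + (1 − c) · 1 / (1 + exp(−a(θ − b)))
Remove guessing floor: (0.52 − 0.33)/(1 − 0.33) = 0.2836
logit = ln(0.2836/0.7164) = -0.9268
θ = b + logit/(a) = 1.1 + (-0.9268)/1.1400 = 0.2871

0.287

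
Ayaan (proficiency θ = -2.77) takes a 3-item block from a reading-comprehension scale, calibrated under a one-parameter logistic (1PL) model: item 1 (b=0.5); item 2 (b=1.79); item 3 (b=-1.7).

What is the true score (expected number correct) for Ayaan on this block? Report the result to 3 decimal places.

0.302

P(θ) = 1 / (1 + exp(−(θ − b)))
P_1 = 1/(1+e^{3.2700}) = 0.0366
P_2 = 1/(1+e^{4.5600}) = 0.0104
P_3 = 1/(1+e^{1.0700}) = 0.2554
E[score] = 0.0366 + 0.0104 + 0.2554 = 0.3024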